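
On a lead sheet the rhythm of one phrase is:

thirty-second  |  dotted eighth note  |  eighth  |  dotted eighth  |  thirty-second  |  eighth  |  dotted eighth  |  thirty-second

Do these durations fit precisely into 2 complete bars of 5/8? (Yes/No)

One bar of 5/8 = 20 thirty-second notes, so 2 bars = 40.
Express everything in thirty-second notes: thirty-second = 1; dotted eighth note = 6; eighth = 4; dotted eighth = 6; thirty-second = 1; eighth = 4; dotted eighth = 6; thirty-second = 1.
Altogether 1 + 6 + 4 + 6 + 1 + 4 + 6 + 1 = 29.
29 falls short of 40, so the answer is No.

No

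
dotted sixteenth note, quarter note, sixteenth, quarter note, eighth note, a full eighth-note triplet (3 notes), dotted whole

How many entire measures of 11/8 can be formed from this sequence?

1

One bar of 11/8 = 44 thirty-second notes.
Convert each value to thirty-second notes: dotted sixteenth note = 3; quarter note = 8; sixteenth = 2; quarter note = 8; eighth note = 4; a full eighth-note triplet (3 notes) (three triplet eighths span one quarter) = 8; dotted whole = 48.
Altogether 3 + 8 + 2 + 8 + 4 + 8 + 48 = 81.
81 ÷ 44 = 1 complete bar with 37 left over.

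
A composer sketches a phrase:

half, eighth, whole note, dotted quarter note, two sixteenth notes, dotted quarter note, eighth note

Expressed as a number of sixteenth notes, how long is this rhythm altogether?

In sixteenth notes: half = 8; eighth = 2; whole note = 16; dotted quarter note = 6; sixteenth note = 1; sixteenth note = 1; dotted quarter note = 6; eighth note = 2.
Sum: 8 + 2 + 16 + 6 + 1 + 1 + 6 + 2 = 42 sixteenth notes.

42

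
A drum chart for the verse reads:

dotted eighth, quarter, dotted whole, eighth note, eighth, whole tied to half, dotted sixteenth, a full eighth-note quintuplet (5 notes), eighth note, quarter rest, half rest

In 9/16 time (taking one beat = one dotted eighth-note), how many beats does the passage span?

27.5

One dotted eighth-note beat = 6 thirty-second notes.
Express everything in thirty-second notes: dotted eighth = 6; quarter = 8; dotted whole = 48; eighth note = 4; eighth = 4; whole tied to half (whole + half) = 48; dotted sixteenth = 3; a full eighth-note quintuplet (5 notes) (five quintuplet eighths span one half) = 16; eighth note = 4; quarter rest = 8; half rest = 16.
Sum: 6 + 8 + 48 + 4 + 4 + 48 + 3 + 16 + 4 + 8 + 16 = 165.
165 ÷ 6 = 27.5 beats.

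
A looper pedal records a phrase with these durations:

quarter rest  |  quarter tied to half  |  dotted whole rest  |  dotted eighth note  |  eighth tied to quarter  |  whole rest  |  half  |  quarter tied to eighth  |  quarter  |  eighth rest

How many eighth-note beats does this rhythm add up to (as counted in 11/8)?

One eighth-note beat = 2 sixteenth notes.
In sixteenth notes: quarter rest = 4; quarter tied to half (quarter + half) = 12; dotted whole rest = 24; dotted eighth note = 3; eighth tied to quarter (eighth + quarter) = 6; whole rest = 16; half = 8; quarter tied to eighth (quarter + eighth) = 6; quarter = 4; eighth rest = 2.
Altogether 4 + 12 + 24 + 3 + 6 + 16 + 8 + 6 + 4 + 2 = 85.
85 ÷ 2 = 42.5 beats.

42.5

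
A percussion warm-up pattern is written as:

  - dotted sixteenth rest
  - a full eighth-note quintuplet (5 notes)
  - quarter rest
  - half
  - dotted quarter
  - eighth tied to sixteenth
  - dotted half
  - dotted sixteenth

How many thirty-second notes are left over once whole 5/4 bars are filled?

8

One bar of 5/4 = 40 thirty-second notes.
Convert each value to thirty-second notes: dotted sixteenth rest = 3; a full eighth-note quintuplet (5 notes) (five quintuplet eighths span one half) = 16; quarter rest = 8; half = 16; dotted quarter = 12; eighth tied to sixteenth (eighth + sixteenth) = 6; dotted half = 24; dotted sixteenth = 3.
Adding: 3 + 16 + 8 + 16 + 12 + 6 + 24 + 3 = 88.
88 ÷ 40 = 2 complete bars with 8 thirty-second notes remaining.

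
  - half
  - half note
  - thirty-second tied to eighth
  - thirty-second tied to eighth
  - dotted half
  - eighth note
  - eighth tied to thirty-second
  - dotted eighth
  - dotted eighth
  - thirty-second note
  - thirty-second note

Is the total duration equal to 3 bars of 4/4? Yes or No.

One bar of 4/4 = 32 thirty-second notes, so 3 bars = 96.
Express everything in thirty-second notes: half = 16; half note = 16; thirty-second tied to eighth (thirty-second + eighth) = 5; thirty-second tied to eighth (thirty-second + eighth) = 5; dotted half = 24; eighth note = 4; eighth tied to thirty-second (eighth + thirty-second) = 5; dotted eighth = 6; dotted eighth = 6; thirty-second note = 1; thirty-second note = 1.
Adding: 16 + 16 + 5 + 5 + 24 + 4 + 5 + 6 + 6 + 1 + 1 = 89.
89 falls short of 96, so the answer is No.

No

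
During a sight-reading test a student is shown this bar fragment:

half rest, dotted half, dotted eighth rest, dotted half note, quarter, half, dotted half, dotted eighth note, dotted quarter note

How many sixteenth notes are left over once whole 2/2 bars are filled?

One bar of 2/2 = 16 sixteenth notes.
In sixteenth notes: half rest = 8; dotted half = 12; dotted eighth rest = 3; dotted half note = 12; quarter = 4; half = 8; dotted half = 12; dotted eighth note = 3; dotted quarter note = 6.
Adding: 8 + 12 + 3 + 12 + 4 + 8 + 12 + 3 + 6 = 68.
68 ÷ 16 = 4 complete bars with 4 sixteenth notes remaining.

4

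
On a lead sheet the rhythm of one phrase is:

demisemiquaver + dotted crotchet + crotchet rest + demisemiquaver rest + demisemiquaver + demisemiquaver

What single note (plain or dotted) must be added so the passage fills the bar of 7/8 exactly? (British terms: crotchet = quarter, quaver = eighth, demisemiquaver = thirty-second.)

The bar of 7/8 = 28 thirty-second notes.
Convert each value to thirty-second notes: demisemiquaver = 1; dotted crotchet = 12; crotchet rest = 8; demisemiquaver rest = 1; demisemiquaver = 1; demisemiquaver = 1.
Adding: 1 + 12 + 8 + 1 + 1 + 1 = 24.
Remaining: 28 − 24 = 4 thirty-second notes, which is a eighth note.

eighth note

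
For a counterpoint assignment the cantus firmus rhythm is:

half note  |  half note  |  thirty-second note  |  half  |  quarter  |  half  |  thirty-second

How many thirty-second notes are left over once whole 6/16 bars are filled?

2

One bar of 6/16 = 12 thirty-second notes.
Each duration in thirty-second notes: half note = 16; half note = 16; thirty-second note = 1; half = 16; quarter = 8; half = 16; thirty-second = 1.
Adding: 16 + 16 + 1 + 16 + 8 + 16 + 1 = 74.
74 ÷ 12 = 6 complete bars with 2 thirty-second notes remaining.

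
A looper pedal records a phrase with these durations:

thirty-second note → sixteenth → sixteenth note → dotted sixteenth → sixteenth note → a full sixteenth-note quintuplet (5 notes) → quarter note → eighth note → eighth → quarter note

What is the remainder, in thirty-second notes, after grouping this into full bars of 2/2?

10

One bar of 2/2 = 32 thirty-second notes.
Convert each value to thirty-second notes: thirty-second note = 1; sixteenth = 2; sixteenth note = 2; dotted sixteenth = 3; sixteenth note = 2; a full sixteenth-note quintuplet (5 notes) (five quintuplet sixteenths span one quarter) = 8; quarter note = 8; eighth note = 4; eighth = 4; quarter note = 8.
Sum: 1 + 2 + 2 + 3 + 2 + 8 + 8 + 4 + 4 + 8 = 42.
42 ÷ 32 = 1 complete bar with 10 thirty-second notes remaining.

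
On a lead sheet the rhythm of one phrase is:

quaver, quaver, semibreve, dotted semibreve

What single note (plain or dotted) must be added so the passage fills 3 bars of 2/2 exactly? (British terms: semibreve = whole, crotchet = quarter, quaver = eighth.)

quarter note

3 bars of 2/2 = 24 eighth notes.
Convert each value to eighth notes: quaver = 1; quaver = 1; semibreve = 8; dotted semibreve = 12.
Total: 1 + 1 + 8 + 12 = 22.
Remaining: 24 − 22 = 2 eighth notes, which is a quarter note.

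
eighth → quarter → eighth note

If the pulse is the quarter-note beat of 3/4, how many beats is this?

2

One quarter-note beat = 2 eighth notes.
Each duration in eighth notes: eighth = 1; quarter = 2; eighth note = 1.
Sum: 1 + 2 + 1 = 4.
4 ÷ 2 = 2 beats.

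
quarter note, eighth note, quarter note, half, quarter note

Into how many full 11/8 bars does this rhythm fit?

1

One bar of 11/8 = 11 eighth notes.
Working in eighth notes: quarter note = 2; eighth note = 1; quarter note = 2; half = 4; quarter note = 2.
Altogether 2 + 1 + 2 + 4 + 2 = 11.
11 ÷ 11 = 1 complete bar with 0 left over.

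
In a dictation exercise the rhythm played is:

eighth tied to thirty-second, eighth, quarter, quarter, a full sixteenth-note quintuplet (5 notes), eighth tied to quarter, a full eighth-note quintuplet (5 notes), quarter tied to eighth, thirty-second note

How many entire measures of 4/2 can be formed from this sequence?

One bar of 4/2 = 64 thirty-second notes.
Working in thirty-second notes: eighth tied to thirty-second (eighth + thirty-second) = 5; eighth = 4; quarter = 8; quarter = 8; a full sixteenth-note quintuplet (5 notes) (five quintuplet sixteenths span one quarter) = 8; eighth tied to quarter (eighth + quarter) = 12; a full eighth-note quintuplet (5 notes) (five quintuplet eighths span one half) = 16; quarter tied to eighth (quarter + eighth) = 12; thirty-second note = 1.
Sum: 5 + 4 + 8 + 8 + 8 + 12 + 16 + 12 + 1 = 74.
74 ÷ 64 = 1 complete bar with 10 left over.

1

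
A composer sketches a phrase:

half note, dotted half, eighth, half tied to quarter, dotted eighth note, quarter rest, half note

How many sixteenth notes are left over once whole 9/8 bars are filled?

13

One bar of 9/8 = 18 sixteenth notes.
Working in sixteenth notes: half note = 8; dotted half = 12; eighth = 2; half tied to quarter (half + quarter) = 12; dotted eighth note = 3; quarter rest = 4; half note = 8.
Sum: 8 + 12 + 2 + 12 + 3 + 4 + 8 = 49.
49 ÷ 18 = 2 complete bars with 13 sixteenth notes remaining.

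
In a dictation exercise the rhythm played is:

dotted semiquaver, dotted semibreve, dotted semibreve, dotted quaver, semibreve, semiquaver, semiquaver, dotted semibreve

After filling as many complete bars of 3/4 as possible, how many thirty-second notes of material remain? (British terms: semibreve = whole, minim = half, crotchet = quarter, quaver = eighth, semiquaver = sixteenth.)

One bar of 3/4 = 24 thirty-second notes.
Working in thirty-second notes: dotted semiquaver = 3; dotted semibreve = 48; dotted semibreve = 48; dotted quaver = 6; semibreve = 32; semiquaver = 2; semiquaver = 2; dotted semibreve = 48.
Sum: 3 + 48 + 48 + 6 + 32 + 2 + 2 + 48 = 189.
189 ÷ 24 = 7 complete bars with 21 thirty-second notes remaining.

21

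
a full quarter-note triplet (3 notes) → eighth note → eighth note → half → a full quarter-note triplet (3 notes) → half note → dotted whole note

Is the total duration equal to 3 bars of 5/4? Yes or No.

Yes

One bar of 5/4 = 10 eighth notes, so 3 bars = 30.
In eighth notes: a full quarter-note triplet (3 notes) (three triplet quarters span one half) = 4; eighth note = 1; eighth note = 1; half = 4; a full quarter-note triplet (3 notes) (three triplet quarters span one half) = 4; half note = 4; dotted whole note = 12.
Altogether 4 + 1 + 1 + 4 + 4 + 4 + 12 = 30.
30 equals 30, so the answer is Yes.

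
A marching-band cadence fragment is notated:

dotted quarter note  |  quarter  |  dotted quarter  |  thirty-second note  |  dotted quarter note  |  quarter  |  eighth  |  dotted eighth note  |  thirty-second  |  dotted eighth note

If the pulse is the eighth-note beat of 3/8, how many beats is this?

17.5

One eighth-note beat = 4 thirty-second notes.
Working in thirty-second notes: dotted quarter note = 12; quarter = 8; dotted quarter = 12; thirty-second note = 1; dotted quarter note = 12; quarter = 8; eighth = 4; dotted eighth note = 6; thirty-second = 1; dotted eighth note = 6.
Total: 12 + 8 + 12 + 1 + 12 + 8 + 4 + 6 + 1 + 6 = 70.
70 ÷ 4 = 17.5 beats.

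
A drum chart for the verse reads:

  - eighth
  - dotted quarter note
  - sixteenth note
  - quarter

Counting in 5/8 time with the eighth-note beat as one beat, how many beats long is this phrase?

One eighth-note beat = 2 sixteenth notes.
Express everything in sixteenth notes: eighth = 2; dotted quarter note = 6; sixteenth note = 1; quarter = 4.
Adding: 2 + 6 + 1 + 4 = 13.
13 ÷ 2 = 6.5 beats.

6.5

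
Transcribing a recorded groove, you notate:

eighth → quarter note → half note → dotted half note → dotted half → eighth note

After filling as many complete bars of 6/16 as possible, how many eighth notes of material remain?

2

One bar of 6/16 = 3 eighth notes.
In eighth notes: eighth = 1; quarter note = 2; half note = 4; dotted half note = 6; dotted half = 6; eighth note = 1.
Sum: 1 + 2 + 4 + 6 + 6 + 1 = 20.
20 ÷ 3 = 6 complete bars with 2 eighth notes remaining.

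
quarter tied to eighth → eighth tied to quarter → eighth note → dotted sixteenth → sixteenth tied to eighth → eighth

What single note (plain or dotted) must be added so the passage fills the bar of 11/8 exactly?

dotted sixteenth note

The bar of 11/8 = 44 thirty-second notes.
Convert each value to thirty-second notes: quarter tied to eighth (quarter + eighth) = 12; eighth tied to quarter (eighth + quarter) = 12; eighth note = 4; dotted sixteenth = 3; sixteenth tied to eighth (sixteenth + eighth) = 6; eighth = 4.
Adding: 12 + 12 + 4 + 3 + 6 + 4 = 41.
Remaining: 44 − 41 = 3 thirty-second notes, which is a dotted sixteenth note.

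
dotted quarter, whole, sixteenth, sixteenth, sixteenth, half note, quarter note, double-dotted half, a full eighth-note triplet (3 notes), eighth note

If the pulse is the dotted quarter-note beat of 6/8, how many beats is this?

One dotted quarter-note beat = 6 sixteenth notes.
Working in sixteenth notes: dotted quarter = 6; whole = 16; sixteenth = 1; sixteenth = 1; sixteenth = 1; half note = 8; quarter note = 4; double-dotted half = 14; a full eighth-note triplet (3 notes) (three triplet eighths span one quarter) = 4; eighth note = 2.
Altogether 6 + 16 + 1 + 1 + 1 + 8 + 4 + 14 + 4 + 2 = 57.
57 ÷ 6 = 9.5 beats.

9.5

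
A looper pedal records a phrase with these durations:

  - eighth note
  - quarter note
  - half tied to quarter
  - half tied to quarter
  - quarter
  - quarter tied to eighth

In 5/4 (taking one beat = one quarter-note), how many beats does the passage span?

One quarter-note beat = 2 eighth notes.
Each duration in eighth notes: eighth note = 1; quarter note = 2; half tied to quarter (half + quarter) = 6; half tied to quarter (half + quarter) = 6; quarter = 2; quarter tied to eighth (quarter + eighth) = 3.
Altogether 1 + 2 + 6 + 6 + 2 + 3 = 20.
20 ÷ 2 = 10 beats.

10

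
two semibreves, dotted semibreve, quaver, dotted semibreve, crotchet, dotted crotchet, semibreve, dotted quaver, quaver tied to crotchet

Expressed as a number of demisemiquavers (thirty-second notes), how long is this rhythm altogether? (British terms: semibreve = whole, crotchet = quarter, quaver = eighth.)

Convert each value to thirty-second notes: semibreve = 32; semibreve = 32; dotted semibreve = 48; quaver = 4; dotted semibreve = 48; crotchet = 8; dotted crotchet = 12; semibreve = 32; dotted quaver = 6; quaver tied to crotchet (quaver + crotchet) = 12.
Total: 32 + 32 + 48 + 4 + 48 + 8 + 12 + 32 + 6 + 12 = 234 thirty-second notes.

234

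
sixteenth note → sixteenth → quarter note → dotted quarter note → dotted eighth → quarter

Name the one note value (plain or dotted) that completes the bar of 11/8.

dotted eighth note

The bar of 11/8 = 22 sixteenth notes.
Convert each value to sixteenth notes: sixteenth note = 1; sixteenth = 1; quarter note = 4; dotted quarter note = 6; dotted eighth = 3; quarter = 4.
Adding: 1 + 1 + 4 + 6 + 3 + 4 = 19.
Remaining: 22 − 19 = 3 sixteenth notes, which is a dotted eighth note.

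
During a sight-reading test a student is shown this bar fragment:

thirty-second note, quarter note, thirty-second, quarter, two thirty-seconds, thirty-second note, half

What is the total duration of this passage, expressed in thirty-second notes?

Convert each value to thirty-second notes: thirty-second note = 1; quarter note = 8; thirty-second = 1; quarter = 8; thirty-second = 1; thirty-second = 1; thirty-second note = 1; half = 16.
Altogether 1 + 8 + 1 + 8 + 1 + 1 + 1 + 16 = 37 thirty-second notes.

37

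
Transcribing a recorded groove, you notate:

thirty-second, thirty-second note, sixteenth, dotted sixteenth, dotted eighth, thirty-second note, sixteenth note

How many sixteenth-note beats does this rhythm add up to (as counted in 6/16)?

8

One sixteenth-note beat = 2 thirty-second notes.
Each duration in thirty-second notes: thirty-second = 1; thirty-second note = 1; sixteenth = 2; dotted sixteenth = 3; dotted eighth = 6; thirty-second note = 1; sixteenth note = 2.
Total: 1 + 1 + 2 + 3 + 6 + 1 + 2 = 16.
16 ÷ 2 = 8 beats.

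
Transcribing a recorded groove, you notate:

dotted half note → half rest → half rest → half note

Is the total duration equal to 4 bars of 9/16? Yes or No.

One bar of 9/16 = 9 sixteenth notes, so 4 bars = 36.
Express everything in sixteenth notes: dotted half note = 12; half rest = 8; half rest = 8; half note = 8.
Adding: 12 + 8 + 8 + 8 = 36.
36 equals 36, so the answer is Yes.

Yes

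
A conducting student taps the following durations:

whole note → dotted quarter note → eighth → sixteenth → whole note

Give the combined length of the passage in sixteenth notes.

41

Each duration in sixteenth notes: whole note = 16; dotted quarter note = 6; eighth = 2; sixteenth = 1; whole note = 16.
Adding: 16 + 6 + 2 + 1 + 16 = 41 sixteenth notes.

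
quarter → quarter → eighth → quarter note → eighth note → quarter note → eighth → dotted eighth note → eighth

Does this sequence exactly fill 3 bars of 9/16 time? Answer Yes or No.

One bar of 9/16 = 9 sixteenth notes, so 3 bars = 27.
In sixteenth notes: quarter = 4; quarter = 4; eighth = 2; quarter note = 4; eighth note = 2; quarter note = 4; eighth = 2; dotted eighth note = 3; eighth = 2.
Adding: 4 + 4 + 2 + 4 + 2 + 4 + 2 + 3 + 2 = 27.
27 equals 27, so the answer is Yes.

Yes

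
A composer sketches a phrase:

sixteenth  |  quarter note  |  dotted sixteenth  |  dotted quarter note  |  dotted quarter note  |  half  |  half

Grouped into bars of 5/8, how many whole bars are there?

3

One bar of 5/8 = 20 thirty-second notes.
In thirty-second notes: sixteenth = 2; quarter note = 8; dotted sixteenth = 3; dotted quarter note = 12; dotted quarter note = 12; half = 16; half = 16.
Sum: 2 + 8 + 3 + 12 + 12 + 16 + 16 = 69.
69 ÷ 20 = 3 complete bars with 9 left over.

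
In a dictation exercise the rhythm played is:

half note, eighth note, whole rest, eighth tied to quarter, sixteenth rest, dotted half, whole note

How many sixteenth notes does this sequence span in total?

61

In sixteenth notes: half note = 8; eighth note = 2; whole rest = 16; eighth tied to quarter (eighth + quarter) = 6; sixteenth rest = 1; dotted half = 12; whole note = 16.
Sum: 8 + 2 + 16 + 6 + 1 + 12 + 16 = 61 sixteenth notes.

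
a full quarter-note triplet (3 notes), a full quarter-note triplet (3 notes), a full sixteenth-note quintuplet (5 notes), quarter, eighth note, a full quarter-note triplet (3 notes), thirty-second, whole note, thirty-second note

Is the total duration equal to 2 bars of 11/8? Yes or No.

No

One bar of 11/8 = 44 thirty-second notes, so 2 bars = 88.
In thirty-second notes: a full quarter-note triplet (3 notes) (three triplet quarters span one half) = 16; a full quarter-note triplet (3 notes) (three triplet quarters span one half) = 16; a full sixteenth-note quintuplet (5 notes) (five quintuplet sixteenths span one quarter) = 8; quarter = 8; eighth note = 4; a full quarter-note triplet (3 notes) (three triplet quarters span one half) = 16; thirty-second = 1; whole note = 32; thirty-second note = 1.
Sum: 16 + 16 + 8 + 8 + 4 + 16 + 1 + 32 + 1 = 102.
102 exceeds 88, so the answer is No.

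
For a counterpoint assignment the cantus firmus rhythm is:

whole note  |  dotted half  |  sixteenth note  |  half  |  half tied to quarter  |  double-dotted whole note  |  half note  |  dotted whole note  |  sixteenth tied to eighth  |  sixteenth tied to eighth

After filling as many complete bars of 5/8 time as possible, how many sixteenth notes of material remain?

One bar of 5/8 = 10 sixteenth notes.
Working in sixteenth notes: whole note = 16; dotted half = 12; sixteenth note = 1; half = 8; half tied to quarter (half + quarter) = 12; double-dotted whole note = 28; half note = 8; dotted whole note = 24; sixteenth tied to eighth (sixteenth + eighth) = 3; sixteenth tied to eighth (sixteenth + eighth) = 3.
Altogether 16 + 12 + 1 + 8 + 12 + 28 + 8 + 24 + 3 + 3 = 115.
115 ÷ 10 = 11 complete bars with 5 sixteenth notes remaining.

5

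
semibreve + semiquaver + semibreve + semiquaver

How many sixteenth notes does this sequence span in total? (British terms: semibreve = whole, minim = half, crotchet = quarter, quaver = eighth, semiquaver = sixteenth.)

In sixteenth notes: semibreve = 16; semiquaver = 1; semibreve = 16; semiquaver = 1.
Total: 16 + 1 + 16 + 1 = 34 sixteenth notes.

34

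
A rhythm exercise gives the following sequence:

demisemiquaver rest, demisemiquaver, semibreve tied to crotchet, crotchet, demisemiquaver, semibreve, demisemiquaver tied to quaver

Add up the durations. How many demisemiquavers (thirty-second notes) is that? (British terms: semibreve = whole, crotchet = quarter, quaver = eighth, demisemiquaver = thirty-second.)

Working in thirty-second notes: demisemiquaver rest = 1; demisemiquaver = 1; semibreve tied to crotchet (semibreve + crotchet) = 40; crotchet = 8; demisemiquaver = 1; semibreve = 32; demisemiquaver tied to quaver (demisemiquaver + quaver) = 5.
Total: 1 + 1 + 40 + 8 + 1 + 32 + 5 = 88 thirty-second notes.

88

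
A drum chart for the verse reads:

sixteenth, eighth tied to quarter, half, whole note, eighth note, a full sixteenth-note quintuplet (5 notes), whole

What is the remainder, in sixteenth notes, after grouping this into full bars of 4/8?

5

One bar of 4/8 = 8 sixteenth notes.
Express everything in sixteenth notes: sixteenth = 1; eighth tied to quarter (eighth + quarter) = 6; half = 8; whole note = 16; eighth note = 2; a full sixteenth-note quintuplet (5 notes) (five quintuplet sixteenths span one quarter) = 4; whole = 16.
Adding: 1 + 6 + 8 + 16 + 2 + 4 + 16 = 53.
53 ÷ 8 = 6 complete bars with 5 sixteenth notes remaining.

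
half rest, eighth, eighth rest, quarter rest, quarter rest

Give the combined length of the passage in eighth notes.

Working in eighth notes: half rest = 4; eighth = 1; eighth rest = 1; quarter rest = 2; quarter rest = 2.
Sum: 4 + 1 + 1 + 2 + 2 = 10 eighth notes.

10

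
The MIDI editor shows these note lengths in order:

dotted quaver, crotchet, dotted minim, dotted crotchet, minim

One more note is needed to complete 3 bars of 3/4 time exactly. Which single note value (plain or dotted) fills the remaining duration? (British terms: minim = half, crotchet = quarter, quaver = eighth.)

dotted eighth note

3 bars of 3/4 = 36 sixteenth notes.
Convert each value to sixteenth notes: dotted quaver = 3; crotchet = 4; dotted minim = 12; dotted crotchet = 6; minim = 8.
Altogether 3 + 4 + 12 + 6 + 8 = 33.
Remaining: 36 − 33 = 3 sixteenth notes, which is a dotted eighth note.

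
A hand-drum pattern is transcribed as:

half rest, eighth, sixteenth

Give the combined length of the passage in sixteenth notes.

Each duration in sixteenth notes: half rest = 8; eighth = 2; sixteenth = 1.
Adding: 8 + 2 + 1 = 11 sixteenth notes.

11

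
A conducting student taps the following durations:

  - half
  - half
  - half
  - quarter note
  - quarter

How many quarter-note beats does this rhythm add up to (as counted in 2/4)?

One quarter-note beat = 2 eighth notes.
In eighth notes: half = 4; half = 4; half = 4; quarter note = 2; quarter = 2.
Altogether 4 + 4 + 4 + 2 + 2 = 16.
16 ÷ 2 = 8 beats.

8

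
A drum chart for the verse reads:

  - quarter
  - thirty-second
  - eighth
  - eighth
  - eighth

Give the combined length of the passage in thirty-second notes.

21

Convert each value to thirty-second notes: quarter = 8; thirty-second = 1; eighth = 4; eighth = 4; eighth = 4.
Altogether 8 + 1 + 4 + 4 + 4 = 21 thirty-second notes.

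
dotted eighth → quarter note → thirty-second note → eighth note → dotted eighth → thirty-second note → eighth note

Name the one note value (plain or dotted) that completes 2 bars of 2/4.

sixteenth note

2 bars of 2/4 = 32 thirty-second notes.
Each duration in thirty-second notes: dotted eighth = 6; quarter note = 8; thirty-second note = 1; eighth note = 4; dotted eighth = 6; thirty-second note = 1; eighth note = 4.
Total: 6 + 8 + 1 + 4 + 6 + 1 + 4 = 30.
Remaining: 32 − 30 = 2 thirty-second notes, which is a sixteenth note.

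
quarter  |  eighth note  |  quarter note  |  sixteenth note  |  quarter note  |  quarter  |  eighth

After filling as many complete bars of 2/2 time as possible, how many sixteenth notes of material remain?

One bar of 2/2 = 16 sixteenth notes.
Working in sixteenth notes: quarter = 4; eighth note = 2; quarter note = 4; sixteenth note = 1; quarter note = 4; quarter = 4; eighth = 2.
Total: 4 + 2 + 4 + 1 + 4 + 4 + 2 = 21.
21 ÷ 16 = 1 complete bar with 5 sixteenth notes remaining.

5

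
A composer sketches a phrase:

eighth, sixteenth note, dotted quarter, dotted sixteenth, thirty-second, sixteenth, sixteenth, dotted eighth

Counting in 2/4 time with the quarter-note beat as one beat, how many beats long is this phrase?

One quarter-note beat = 8 thirty-second notes.
Working in thirty-second notes: eighth = 4; sixteenth note = 2; dotted quarter = 12; dotted sixteenth = 3; thirty-second = 1; sixteenth = 2; sixteenth = 2; dotted eighth = 6.
Total: 4 + 2 + 12 + 3 + 1 + 2 + 2 + 6 = 32.
32 ÷ 8 = 4 beats.

4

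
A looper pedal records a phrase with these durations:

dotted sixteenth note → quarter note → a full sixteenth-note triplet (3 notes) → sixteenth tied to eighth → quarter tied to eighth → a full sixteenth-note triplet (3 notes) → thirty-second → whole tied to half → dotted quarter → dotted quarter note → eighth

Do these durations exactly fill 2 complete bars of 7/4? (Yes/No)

One bar of 7/4 = 56 thirty-second notes, so 2 bars = 112.
Convert each value to thirty-second notes: dotted sixteenth note = 3; quarter note = 8; a full sixteenth-note triplet (3 notes) (three triplet sixteenths span one eighth) = 4; sixteenth tied to eighth (sixteenth + eighth) = 6; quarter tied to eighth (quarter + eighth) = 12; a full sixteenth-note triplet (3 notes) (three triplet sixteenths span one eighth) = 4; thirty-second = 1; whole tied to half (whole + half) = 48; dotted quarter = 12; dotted quarter note = 12; eighth = 4.
Altogether 3 + 8 + 4 + 6 + 12 + 4 + 1 + 48 + 12 + 12 + 4 = 114.
114 exceeds 112, so the answer is No.

No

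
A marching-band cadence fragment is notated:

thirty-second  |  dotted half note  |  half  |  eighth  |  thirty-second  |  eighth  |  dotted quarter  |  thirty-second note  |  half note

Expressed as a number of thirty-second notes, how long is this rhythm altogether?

79

Working in thirty-second notes: thirty-second = 1; dotted half note = 24; half = 16; eighth = 4; thirty-second = 1; eighth = 4; dotted quarter = 12; thirty-second note = 1; half note = 16.
Altogether 1 + 24 + 16 + 4 + 1 + 4 + 12 + 1 + 16 = 79 thirty-second notes.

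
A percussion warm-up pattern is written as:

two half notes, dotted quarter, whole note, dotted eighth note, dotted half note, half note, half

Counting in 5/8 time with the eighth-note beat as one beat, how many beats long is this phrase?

One eighth-note beat = 2 sixteenth notes.
Working in sixteenth notes: half note = 8; half note = 8; dotted quarter = 6; whole note = 16; dotted eighth note = 3; dotted half note = 12; half note = 8; half = 8.
Altogether 8 + 8 + 6 + 16 + 3 + 12 + 8 + 8 = 69.
69 ÷ 2 = 34.5 beats.

34.5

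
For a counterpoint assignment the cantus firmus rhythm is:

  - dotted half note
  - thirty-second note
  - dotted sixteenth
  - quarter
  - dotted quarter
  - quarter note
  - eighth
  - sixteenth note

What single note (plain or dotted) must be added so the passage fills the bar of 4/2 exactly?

The bar of 4/2 = 64 thirty-second notes.
Convert each value to thirty-second notes: dotted half note = 24; thirty-second note = 1; dotted sixteenth = 3; quarter = 8; dotted quarter = 12; quarter note = 8; eighth = 4; sixteenth note = 2.
Total: 24 + 1 + 3 + 8 + 12 + 8 + 4 + 2 = 62.
Remaining: 64 − 62 = 2 thirty-second notes, which is a sixteenth note.

sixteenth note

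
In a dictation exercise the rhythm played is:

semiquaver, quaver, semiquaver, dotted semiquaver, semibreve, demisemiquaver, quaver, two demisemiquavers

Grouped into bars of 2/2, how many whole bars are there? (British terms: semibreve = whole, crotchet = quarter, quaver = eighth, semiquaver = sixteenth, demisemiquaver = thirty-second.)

One bar of 2/2 = 32 thirty-second notes.
Each duration in thirty-second notes: semiquaver = 2; quaver = 4; semiquaver = 2; dotted semiquaver = 3; semibreve = 32; demisemiquaver = 1; quaver = 4; demisemiquaver = 1; demisemiquaver = 1.
Adding: 2 + 4 + 2 + 3 + 32 + 1 + 4 + 1 + 1 = 50.
50 ÷ 32 = 1 complete bar with 18 left over.

1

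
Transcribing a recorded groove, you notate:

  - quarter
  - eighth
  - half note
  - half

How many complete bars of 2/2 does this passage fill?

1

One bar of 2/2 = 8 eighth notes.
Express everything in eighth notes: quarter = 2; eighth = 1; half note = 4; half = 4.
Total: 2 + 1 + 4 + 4 = 11.
11 ÷ 8 = 1 complete bar with 3 left over.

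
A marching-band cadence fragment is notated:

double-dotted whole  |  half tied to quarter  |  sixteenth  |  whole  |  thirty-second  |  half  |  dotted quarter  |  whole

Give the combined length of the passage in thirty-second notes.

Convert each value to thirty-second notes: double-dotted whole = 56; half tied to quarter (half + quarter) = 24; sixteenth = 2; whole = 32; thirty-second = 1; half = 16; dotted quarter = 12; whole = 32.
Adding: 56 + 24 + 2 + 32 + 1 + 16 + 12 + 32 = 175 thirty-second notes.

175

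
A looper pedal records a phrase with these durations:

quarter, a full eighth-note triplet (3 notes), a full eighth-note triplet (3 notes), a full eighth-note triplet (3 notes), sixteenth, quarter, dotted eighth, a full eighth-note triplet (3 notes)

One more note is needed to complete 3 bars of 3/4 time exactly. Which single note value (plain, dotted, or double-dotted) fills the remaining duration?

3 bars of 3/4 = 36 sixteenth notes.
In sixteenth notes: quarter = 4; a full eighth-note triplet (3 notes) (three triplet eighths span one quarter) = 4; a full eighth-note triplet (3 notes) (three triplet eighths span one quarter) = 4; a full eighth-note triplet (3 notes) (three triplet eighths span one quarter) = 4; sixteenth = 1; quarter = 4; dotted eighth = 3; a full eighth-note triplet (3 notes) (three triplet eighths span one quarter) = 4.
Adding: 4 + 4 + 4 + 4 + 1 + 4 + 3 + 4 = 28.
Remaining: 36 − 28 = 8 sixteenth notes, which is a half note.

half note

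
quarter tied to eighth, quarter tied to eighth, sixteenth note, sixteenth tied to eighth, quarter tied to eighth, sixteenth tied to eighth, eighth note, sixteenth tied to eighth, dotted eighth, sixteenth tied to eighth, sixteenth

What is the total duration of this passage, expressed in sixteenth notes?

Each duration in sixteenth notes: quarter tied to eighth (quarter + eighth) = 6; quarter tied to eighth (quarter + eighth) = 6; sixteenth note = 1; sixteenth tied to eighth (sixteenth + eighth) = 3; quarter tied to eighth (quarter + eighth) = 6; sixteenth tied to eighth (sixteenth + eighth) = 3; eighth note = 2; sixteenth tied to eighth (sixteenth + eighth) = 3; dotted eighth = 3; sixteenth tied to eighth (sixteenth + eighth) = 3; sixteenth = 1.
Adding: 6 + 6 + 1 + 3 + 6 + 3 + 2 + 3 + 3 + 3 + 1 = 37 sixteenth notes.

37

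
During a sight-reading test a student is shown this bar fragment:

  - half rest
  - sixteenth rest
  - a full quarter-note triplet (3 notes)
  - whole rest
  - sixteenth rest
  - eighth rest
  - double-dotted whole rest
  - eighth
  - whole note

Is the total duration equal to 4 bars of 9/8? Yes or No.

One bar of 9/8 = 18 sixteenth notes, so 4 bars = 72.
Each duration in sixteenth notes: half rest = 8; sixteenth rest = 1; a full quarter-note triplet (3 notes) (three triplet quarters span one half) = 8; whole rest = 16; sixteenth rest = 1; eighth rest = 2; double-dotted whole rest = 28; eighth = 2; whole note = 16.
Altogether 8 + 1 + 8 + 16 + 1 + 2 + 28 + 2 + 16 = 82.
82 exceeds 72, so the answer is No.

No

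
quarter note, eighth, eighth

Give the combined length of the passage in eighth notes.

4

Each duration in eighth notes: quarter note = 2; eighth = 1; eighth = 1.
Sum: 2 + 1 + 1 = 4 eighth notes.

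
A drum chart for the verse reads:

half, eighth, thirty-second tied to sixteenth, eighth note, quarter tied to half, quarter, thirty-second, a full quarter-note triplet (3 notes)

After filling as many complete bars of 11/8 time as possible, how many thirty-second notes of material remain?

32

One bar of 11/8 = 44 thirty-second notes.
Express everything in thirty-second notes: half = 16; eighth = 4; thirty-second tied to sixteenth (thirty-second + sixteenth) = 3; eighth note = 4; quarter tied to half (quarter + half) = 24; quarter = 8; thirty-second = 1; a full quarter-note triplet (3 notes) (three triplet quarters span one half) = 16.
Adding: 16 + 4 + 3 + 4 + 24 + 8 + 1 + 16 = 76.
76 ÷ 44 = 1 complete bar with 32 thirty-second notes remaining.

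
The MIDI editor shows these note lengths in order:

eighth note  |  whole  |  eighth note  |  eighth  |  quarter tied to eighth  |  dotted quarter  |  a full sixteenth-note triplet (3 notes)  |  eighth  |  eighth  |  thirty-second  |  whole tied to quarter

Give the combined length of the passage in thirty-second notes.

Express everything in thirty-second notes: eighth note = 4; whole = 32; eighth note = 4; eighth = 4; quarter tied to eighth (quarter + eighth) = 12; dotted quarter = 12; a full sixteenth-note triplet (3 notes) (three triplet sixteenths span one eighth) = 4; eighth = 4; eighth = 4; thirty-second = 1; whole tied to quarter (whole + quarter) = 40.
Adding: 4 + 32 + 4 + 4 + 12 + 12 + 4 + 4 + 4 + 1 + 40 = 121 thirty-second notes.

121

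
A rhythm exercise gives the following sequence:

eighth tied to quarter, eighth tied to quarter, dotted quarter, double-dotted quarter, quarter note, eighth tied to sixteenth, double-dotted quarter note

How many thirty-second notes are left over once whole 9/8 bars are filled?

One bar of 9/8 = 18 sixteenth notes.
Express everything in sixteenth notes: eighth tied to quarter (eighth + quarter) = 6; eighth tied to quarter (eighth + quarter) = 6; dotted quarter = 6; double-dotted quarter = 7; quarter note = 4; eighth tied to sixteenth (eighth + sixteenth) = 3; double-dotted quarter note = 7.
Total: 6 + 6 + 6 + 7 + 4 + 3 + 7 = 39.
39 ÷ 18 = 2 complete bars with 3 sixteenth notes remaining = 6 thirty-second notes.

6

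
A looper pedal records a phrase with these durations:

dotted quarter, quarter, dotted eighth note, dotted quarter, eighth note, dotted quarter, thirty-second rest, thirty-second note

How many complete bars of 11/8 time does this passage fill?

1

One bar of 11/8 = 44 thirty-second notes.
Working in thirty-second notes: dotted quarter = 12; quarter = 8; dotted eighth note = 6; dotted quarter = 12; eighth note = 4; dotted quarter = 12; thirty-second rest = 1; thirty-second note = 1.
Sum: 12 + 8 + 6 + 12 + 4 + 12 + 1 + 1 = 56.
56 ÷ 44 = 1 complete bar with 12 left over.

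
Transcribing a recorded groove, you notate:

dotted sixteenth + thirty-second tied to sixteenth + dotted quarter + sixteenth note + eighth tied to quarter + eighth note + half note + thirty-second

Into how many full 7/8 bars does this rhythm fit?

1

One bar of 7/8 = 28 thirty-second notes.
Working in thirty-second notes: dotted sixteenth = 3; thirty-second tied to sixteenth (thirty-second + sixteenth) = 3; dotted quarter = 12; sixteenth note = 2; eighth tied to quarter (eighth + quarter) = 12; eighth note = 4; half note = 16; thirty-second = 1.
Adding: 3 + 3 + 12 + 2 + 12 + 4 + 16 + 1 = 53.
53 ÷ 28 = 1 complete bar with 25 left over.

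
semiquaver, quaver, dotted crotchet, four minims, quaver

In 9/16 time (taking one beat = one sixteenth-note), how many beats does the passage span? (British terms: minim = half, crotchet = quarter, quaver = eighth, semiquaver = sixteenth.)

One sixteenth-note beat = 2 thirty-second notes.
In thirty-second notes: semiquaver = 2; quaver = 4; dotted crotchet = 12; minim = 16; minim = 16; minim = 16; minim = 16; quaver = 4.
Altogether 2 + 4 + 12 + 16 + 16 + 16 + 16 + 4 = 86.
86 ÷ 2 = 43 beats.

43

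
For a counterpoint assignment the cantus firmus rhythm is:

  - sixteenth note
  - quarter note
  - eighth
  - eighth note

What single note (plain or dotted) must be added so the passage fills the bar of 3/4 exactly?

dotted eighth note

The bar of 3/4 = 12 sixteenth notes.
Express everything in sixteenth notes: sixteenth note = 1; quarter note = 4; eighth = 2; eighth note = 2.
Total: 1 + 4 + 2 + 2 = 9.
Remaining: 12 − 9 = 3 sixteenth notes, which is a dotted eighth note.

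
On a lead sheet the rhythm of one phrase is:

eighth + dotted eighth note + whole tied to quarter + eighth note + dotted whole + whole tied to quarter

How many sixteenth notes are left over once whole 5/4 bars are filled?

11

One bar of 5/4 = 20 sixteenth notes.
Express everything in sixteenth notes: eighth = 2; dotted eighth note = 3; whole tied to quarter (whole + quarter) = 20; eighth note = 2; dotted whole = 24; whole tied to quarter (whole + quarter) = 20.
Total: 2 + 3 + 20 + 2 + 24 + 20 = 71.
71 ÷ 20 = 3 complete bars with 11 sixteenth notes remaining.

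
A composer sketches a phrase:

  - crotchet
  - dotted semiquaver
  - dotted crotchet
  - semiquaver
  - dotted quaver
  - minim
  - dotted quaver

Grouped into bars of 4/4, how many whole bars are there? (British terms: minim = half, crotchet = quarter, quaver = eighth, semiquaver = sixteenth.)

1

One bar of 4/4 = 32 thirty-second notes.
In thirty-second notes: crotchet = 8; dotted semiquaver = 3; dotted crotchet = 12; semiquaver = 2; dotted quaver = 6; minim = 16; dotted quaver = 6.
Altogether 8 + 3 + 12 + 2 + 6 + 16 + 6 = 53.
53 ÷ 32 = 1 complete bar with 21 left over.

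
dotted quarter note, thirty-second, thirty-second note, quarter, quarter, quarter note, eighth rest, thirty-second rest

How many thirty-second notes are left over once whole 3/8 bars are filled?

7

One bar of 3/8 = 12 thirty-second notes.
Express everything in thirty-second notes: dotted quarter note = 12; thirty-second = 1; thirty-second note = 1; quarter = 8; quarter = 8; quarter note = 8; eighth rest = 4; thirty-second rest = 1.
Altogether 12 + 1 + 1 + 8 + 8 + 8 + 4 + 1 = 43.
43 ÷ 12 = 3 complete bars with 7 thirty-second notes remaining.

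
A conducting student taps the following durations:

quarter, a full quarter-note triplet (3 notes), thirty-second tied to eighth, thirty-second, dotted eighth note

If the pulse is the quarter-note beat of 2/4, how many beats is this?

One quarter-note beat = 8 thirty-second notes.
Each duration in thirty-second notes: quarter = 8; a full quarter-note triplet (3 notes) (three triplet quarters span one half) = 16; thirty-second tied to eighth (thirty-second + eighth) = 5; thirty-second = 1; dotted eighth note = 6.
Altogether 8 + 16 + 5 + 1 + 6 = 36.
36 ÷ 8 = 4.5 beats.

4.5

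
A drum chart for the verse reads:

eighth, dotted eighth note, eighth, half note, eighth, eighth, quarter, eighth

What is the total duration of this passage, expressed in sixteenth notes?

Express everything in sixteenth notes: eighth = 2; dotted eighth note = 3; eighth = 2; half note = 8; eighth = 2; eighth = 2; quarter = 4; eighth = 2.
Total: 2 + 3 + 2 + 8 + 2 + 2 + 4 + 2 = 25 sixteenth notes.

25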